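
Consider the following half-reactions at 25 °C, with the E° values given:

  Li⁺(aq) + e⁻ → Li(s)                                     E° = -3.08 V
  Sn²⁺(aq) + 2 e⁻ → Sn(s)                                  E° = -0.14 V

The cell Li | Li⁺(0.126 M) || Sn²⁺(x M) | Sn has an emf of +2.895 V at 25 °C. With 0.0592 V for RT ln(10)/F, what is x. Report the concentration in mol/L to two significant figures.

0.00048 M

Sn²⁺/Sn is the cathode, Li⁺/Li the anode: E°cell = +2.94 V, n = 2.
Overall reaction: Sn²⁺(aq) + 2 Li(s) → Sn(s) + 2 Li⁺(aq); Q = [Li⁺]^2/[Sn²⁺]^1.
From E = E° − (0.0592/n) log Q: log Q = (E° − E)·n/0.0592 = (+2.94 − (+2.895))·2/0.0592 = 1.5203.
So 1·log[Sn²⁺] = 2·log(0.126) − log Q = -1.7993 − (1.5203) = -3.3196; [Sn²⁺] = 10^(-3.3196) ≈ 0.00048 M.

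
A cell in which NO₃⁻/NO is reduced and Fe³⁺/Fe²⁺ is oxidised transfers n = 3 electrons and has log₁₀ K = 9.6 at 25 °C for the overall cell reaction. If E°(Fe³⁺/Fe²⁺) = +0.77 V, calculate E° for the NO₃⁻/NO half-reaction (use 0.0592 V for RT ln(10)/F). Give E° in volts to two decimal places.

E°cell = (0.0592/n)·log K = (0.0592/3)(9.6) = +0.189 V.
Since NO₃⁻/NO is the cathode and Fe³⁺/Fe²⁺ the anode, E°cell = E°(NO₃⁻/NO) − E°(Fe³⁺/Fe²⁺).
So E°(NO₃⁻/NO) = E°cell + E°(Fe³⁺/Fe²⁺) = +0.189 + (+0.77) = +0.96 V.

+0.96 V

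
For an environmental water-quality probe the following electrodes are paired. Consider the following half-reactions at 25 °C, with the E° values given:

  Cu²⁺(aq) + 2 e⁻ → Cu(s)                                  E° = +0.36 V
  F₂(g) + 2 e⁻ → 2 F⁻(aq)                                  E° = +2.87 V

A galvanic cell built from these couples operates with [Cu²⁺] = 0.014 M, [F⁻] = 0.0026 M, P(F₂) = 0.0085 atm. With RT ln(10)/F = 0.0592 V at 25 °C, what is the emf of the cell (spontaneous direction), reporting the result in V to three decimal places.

+2.657 V

F₂/F⁻ is the cathode (higher E°), Cu²⁺/Cu the anode: E°cell = +2.87 − (+0.36) = +2.51 V, n = 2.
Overall: F₂(g) + Cu(s) → 2 F⁻(aq) + Cu²⁺(aq)
Q = [F⁻]^2·[Cu²⁺] / (P(F₂)); log Q = -4.953.
E = E° − (0.0592/n) log Q = +2.51 − (0.0592/2)(-4.953) = +2.657 V.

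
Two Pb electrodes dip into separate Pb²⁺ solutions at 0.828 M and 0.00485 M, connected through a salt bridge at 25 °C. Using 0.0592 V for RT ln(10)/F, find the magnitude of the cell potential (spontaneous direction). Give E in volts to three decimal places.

+0.066 V

For a concentration cell E°cell = 0. The 0.828 M side is the cathode (reduction is favoured where [Pb²⁺] is higher).
With n = 2, E = −(0.0592/2) log([Pb²⁺]ₐₙ/[Pb²⁺]꜀ₐₜ) = −(0.0592/2) log(0.00485/0.828) = −(0.0592/2)(-2.232) = +0.066 V.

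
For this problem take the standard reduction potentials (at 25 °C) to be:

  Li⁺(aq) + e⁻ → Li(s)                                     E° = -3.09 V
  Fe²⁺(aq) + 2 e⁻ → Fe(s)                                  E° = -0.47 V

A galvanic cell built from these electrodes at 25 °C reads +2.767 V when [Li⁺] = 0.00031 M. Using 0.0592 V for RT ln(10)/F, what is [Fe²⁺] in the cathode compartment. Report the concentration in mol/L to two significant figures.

0.0089 M

Fe²⁺/Fe is the cathode, Li⁺/Li the anode: E°cell = +2.62 V, n = 2.
Overall reaction: Fe²⁺(aq) + 2 Li(s) → Fe(s) + 2 Li⁺(aq); Q = [Li⁺]^2/[Fe²⁺]^1.
From E = E° − (0.0592/n) log Q: log Q = (E° − E)·n/0.0592 = (+2.62 − (+2.767))·2/0.0592 = -4.9662.
So 1·log[Fe²⁺] = 2·log(0.00031) − log Q = -7.0173 − (-4.9662) = -2.0511; [Fe²⁺] = 10^(-2.0511) ≈ 0.0089 M.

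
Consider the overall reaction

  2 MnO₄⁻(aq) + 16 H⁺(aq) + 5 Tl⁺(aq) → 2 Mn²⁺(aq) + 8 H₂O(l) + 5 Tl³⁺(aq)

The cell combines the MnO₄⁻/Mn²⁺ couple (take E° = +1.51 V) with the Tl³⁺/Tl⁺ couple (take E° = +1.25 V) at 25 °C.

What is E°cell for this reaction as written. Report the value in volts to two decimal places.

The MnO₄⁻/Mn²⁺ couple has the higher reduction potential, so it is the cathode; Tl³⁺/Tl⁺ is oxidised at the anode.
E°cell = E°(cathode) − E°(anode) = (+1.51) − (+1.25) = +0.26 V.
Since E°cell > 0, the reaction is spontaneous under standard conditions.

+0.26 V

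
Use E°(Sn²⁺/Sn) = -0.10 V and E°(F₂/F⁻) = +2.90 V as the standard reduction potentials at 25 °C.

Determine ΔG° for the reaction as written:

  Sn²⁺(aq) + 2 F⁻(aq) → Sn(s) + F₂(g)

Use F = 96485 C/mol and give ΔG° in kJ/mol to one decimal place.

As written, Sn²⁺/Sn is reduced (cathode) and F₂/F⁻ is oxidised (anode), so E°cell = (-0.10) − (+2.90) = -3.00 V.
Balancing electrons gives n = 2.
ΔG° = −nFE° = −(2)(96485)(-3.00) = 578,910 J = +578.9 kJ/mol.

+578.9 kJ/mol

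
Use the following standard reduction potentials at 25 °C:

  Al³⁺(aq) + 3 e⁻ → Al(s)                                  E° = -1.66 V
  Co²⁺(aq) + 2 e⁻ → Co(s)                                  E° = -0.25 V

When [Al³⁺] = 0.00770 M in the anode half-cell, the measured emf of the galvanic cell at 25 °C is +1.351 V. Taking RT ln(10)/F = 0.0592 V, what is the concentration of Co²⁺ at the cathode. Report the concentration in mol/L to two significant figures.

0.00040 M

Co²⁺/Co is the cathode, Al³⁺/Al the anode: E°cell = +1.41 V, n = 6.
Overall reaction: 3 Co²⁺(aq) + 2 Al(s) → 3 Co(s) + 2 Al³⁺(aq); Q = [Al³⁺]^2/[Co²⁺]^3.
From E = E° − (0.0592/n) log Q: log Q = (E° − E)·n/0.0592 = (+1.41 − (+1.351))·6/0.0592 = 5.9797.
So 3·log[Co²⁺] = 2·log(0.0077) − log Q = -4.2270 − (5.9797) = -10.2067; log[Co²⁺] = -10.2067 / 3 = -3.4022; [Co²⁺] = 10^(-3.4022) ≈ 0.00040 M.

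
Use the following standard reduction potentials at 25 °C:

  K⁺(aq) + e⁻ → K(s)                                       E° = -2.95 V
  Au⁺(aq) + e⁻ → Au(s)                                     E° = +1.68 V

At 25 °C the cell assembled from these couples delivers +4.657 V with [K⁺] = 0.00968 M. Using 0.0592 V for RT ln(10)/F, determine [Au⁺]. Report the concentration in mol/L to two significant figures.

Au⁺/Au is the cathode, K⁺/K the anode: E°cell = +4.63 V, n = 1.
Overall reaction: Au⁺(aq) + K(s) → Au(s) + K⁺(aq); Q = [K⁺]^1/[Au⁺]^1.
From E = E° − (0.0592/n) log Q: log Q = (E° − E)·n/0.0592 = (+4.63 − (+4.657))·1/0.0592 = -0.4561.
So 1·log[Au⁺] = 1·log(0.00968) − log Q = -2.0141 − (-0.4561) = -1.5580; [Au⁺] = 10^(-1.5580) ≈ 0.028 M.

0.028 M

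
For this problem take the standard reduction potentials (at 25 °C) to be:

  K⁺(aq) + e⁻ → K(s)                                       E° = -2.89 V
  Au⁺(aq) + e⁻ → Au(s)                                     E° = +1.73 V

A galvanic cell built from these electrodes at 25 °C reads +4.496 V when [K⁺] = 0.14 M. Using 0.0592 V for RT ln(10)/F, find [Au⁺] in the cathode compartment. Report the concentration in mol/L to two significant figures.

0.0011 M

Au⁺/Au is the cathode, K⁺/K the anode: E°cell = +4.62 V, n = 1.
Overall reaction: Au⁺(aq) + K(s) → Au(s) + K⁺(aq); Q = [K⁺]^1/[Au⁺]^1.
From E = E° − (0.0592/n) log Q: log Q = (E° − E)·n/0.0592 = (+4.62 − (+4.496))·1/0.0592 = 2.0946.
So 1·log[Au⁺] = 1·log(0.14) − log Q = -0.8539 − (2.0946) = -2.9485; [Au⁺] = 10^(-2.9485) ≈ 0.0011 M.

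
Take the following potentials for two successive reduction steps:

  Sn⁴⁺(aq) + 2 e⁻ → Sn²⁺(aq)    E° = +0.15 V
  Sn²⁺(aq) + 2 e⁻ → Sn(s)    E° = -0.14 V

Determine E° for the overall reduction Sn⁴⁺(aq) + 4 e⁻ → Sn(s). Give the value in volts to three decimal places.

+0.005 V

Since ΔG° = −nFE° is additive over sequential reductions, n₃E°₃ = n₁E°₁ + n₂E°₂.
E°₃ = (2×+0.15 + 2×-0.14) / 4 = (+0.020) / 4 = +0.005 V.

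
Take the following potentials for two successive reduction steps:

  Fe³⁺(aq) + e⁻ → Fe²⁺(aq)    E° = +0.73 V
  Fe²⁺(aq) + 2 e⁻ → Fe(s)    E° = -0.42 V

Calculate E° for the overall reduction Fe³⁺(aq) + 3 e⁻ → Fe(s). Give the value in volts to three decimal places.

Standard free energies of sequential steps add: ΔG°₃ = ΔG°₁ + ΔG°₂, so n₃E°₃ = n₁E°₁ + n₂E°₂.
E°₃ = (1×+0.73 + 2×-0.42) / 3 = (-0.110) / 3 = -0.037 V.

-0.037 V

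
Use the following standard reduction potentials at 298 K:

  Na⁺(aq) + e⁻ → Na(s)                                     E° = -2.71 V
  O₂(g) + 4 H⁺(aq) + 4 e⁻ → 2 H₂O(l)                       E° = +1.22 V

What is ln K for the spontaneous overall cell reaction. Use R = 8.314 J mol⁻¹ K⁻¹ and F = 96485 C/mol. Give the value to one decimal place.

612.2

Cathode: O₂/H₂O; anode: Na⁺/Na. E°cell = (+1.22) − (-2.71) = +3.93 V, with n = 4.
ΔG° = −nFE° = −RT ln K, so ln K = nFE°/(RT) = (4)(96485)(+3.93) / ((8.314)(298)) = 612.190.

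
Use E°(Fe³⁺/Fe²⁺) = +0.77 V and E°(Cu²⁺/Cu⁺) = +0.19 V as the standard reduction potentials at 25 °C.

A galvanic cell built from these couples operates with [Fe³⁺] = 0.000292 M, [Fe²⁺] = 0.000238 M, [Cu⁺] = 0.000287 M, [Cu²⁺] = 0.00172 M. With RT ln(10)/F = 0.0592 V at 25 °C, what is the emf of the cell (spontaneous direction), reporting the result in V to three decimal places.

Fe³⁺/Fe²⁺ is the cathode (higher E°), Cu²⁺/Cu⁺ the anode: E°cell = +0.77 − (+0.19) = +0.58 V, n = 1.
Overall: Fe³⁺(aq) + Cu⁺(aq) → Fe²⁺(aq) + Cu²⁺(aq)
Q = [Fe²⁺]·[Cu²⁺] / ([Fe³⁺]·[Cu⁺]); log Q = 0.689.
E = E° − (0.0592/n) log Q = +0.58 − (0.0592/1)(0.689) = +0.539 V.

+0.539 V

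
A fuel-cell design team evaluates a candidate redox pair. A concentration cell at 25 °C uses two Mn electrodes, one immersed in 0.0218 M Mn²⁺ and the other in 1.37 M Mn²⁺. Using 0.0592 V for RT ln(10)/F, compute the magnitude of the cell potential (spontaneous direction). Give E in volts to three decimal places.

For a concentration cell E°cell = 0. The 1.37 M side is the cathode (reduction is favoured where [Mn²⁺] is higher).
With n = 2, E = −(0.0592/2) log([Mn²⁺]ₐₙ/[Mn²⁺]꜀ₐₜ) = −(0.0592/2) log(0.0218/1.37) = −(0.0592/2)(-1.798) = +0.053 V.

+0.053 V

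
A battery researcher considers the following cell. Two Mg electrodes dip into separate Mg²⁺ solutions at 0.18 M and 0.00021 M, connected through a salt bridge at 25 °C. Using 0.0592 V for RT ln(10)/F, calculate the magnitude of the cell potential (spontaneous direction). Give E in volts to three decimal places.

For a concentration cell E°cell = 0. The 0.18 M side is the cathode (reduction is favoured where [Mg²⁺] is higher).
With n = 2, E = −(0.0592/2) log([Mg²⁺]ₐₙ/[Mg²⁺]꜀ₐₜ) = −(0.0592/2) log(0.00021/0.18) = −(0.0592/2)(-2.933) = +0.087 V.

+0.087 V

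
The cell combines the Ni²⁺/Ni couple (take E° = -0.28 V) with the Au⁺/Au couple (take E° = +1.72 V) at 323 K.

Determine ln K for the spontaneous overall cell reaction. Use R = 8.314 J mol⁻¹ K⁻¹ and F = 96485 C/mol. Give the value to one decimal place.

143.7

Cathode: Au⁺/Au; anode: Ni²⁺/Ni. E°cell = (+1.72) − (-0.28) = +2.00 V, with n = 2.
ΔG° = −nFE° = −RT ln K, so ln K = nFE°/(RT) = (2)(96485)(+2.00) / ((8.314)(323)) = 143.717.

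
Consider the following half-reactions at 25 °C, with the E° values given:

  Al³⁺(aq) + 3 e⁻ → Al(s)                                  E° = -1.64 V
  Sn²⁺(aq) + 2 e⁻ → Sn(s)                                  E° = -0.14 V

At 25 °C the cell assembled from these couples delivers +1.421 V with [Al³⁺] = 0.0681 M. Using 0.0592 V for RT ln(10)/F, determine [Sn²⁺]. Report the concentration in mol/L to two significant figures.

Sn²⁺/Sn is the cathode, Al³⁺/Al the anode: E°cell = +1.50 V, n = 6.
Overall reaction: 3 Sn²⁺(aq) + 2 Al(s) → 3 Sn(s) + 2 Al³⁺(aq); Q = [Al³⁺]^2/[Sn²⁺]^3.
From E = E° − (0.0592/n) log Q: log Q = (E° − E)·n/0.0592 = (+1.50 − (+1.421))·6/0.0592 = 8.0068.
So 3·log[Sn²⁺] = 2·log(0.0681) − log Q = -2.3337 − (8.0068) = -10.3405; log[Sn²⁺] = -10.3405 / 3 = -3.4468; [Sn²⁺] = 10^(-3.4468) ≈ 0.00036 M.

0.00036 M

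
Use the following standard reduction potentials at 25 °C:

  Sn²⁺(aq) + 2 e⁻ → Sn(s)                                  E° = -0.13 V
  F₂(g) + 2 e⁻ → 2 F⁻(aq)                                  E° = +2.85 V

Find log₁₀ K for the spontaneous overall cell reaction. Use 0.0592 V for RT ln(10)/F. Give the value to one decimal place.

100.7

Cathode: F₂/F⁻; anode: Sn²⁺/Sn. E°cell = +2.98 V, n = 2.
log K = nE°cell / 0.0592 = (2)(+2.98) / 0.0592 = 100.7.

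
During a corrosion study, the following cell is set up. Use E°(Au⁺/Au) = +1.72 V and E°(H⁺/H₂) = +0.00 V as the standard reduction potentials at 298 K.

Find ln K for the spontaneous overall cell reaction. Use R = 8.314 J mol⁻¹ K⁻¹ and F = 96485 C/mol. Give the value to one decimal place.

134.0

Cathode: Au⁺/Au; anode: H⁺/H₂. E°cell = (+1.72) − (+0.00) = +1.72 V, with n = 2.
ΔG° = −nFE° = −RT ln K, so ln K = nFE°/(RT) = (2)(96485)(+1.72) / ((8.314)(298)) = 133.965.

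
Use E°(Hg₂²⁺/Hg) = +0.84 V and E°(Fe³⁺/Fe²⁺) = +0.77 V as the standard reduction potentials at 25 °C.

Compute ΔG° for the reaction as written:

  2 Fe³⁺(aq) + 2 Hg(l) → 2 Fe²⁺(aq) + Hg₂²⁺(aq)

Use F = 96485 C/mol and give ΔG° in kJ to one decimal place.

+13.5 kJ

As written, Fe³⁺/Fe²⁺ is reduced (cathode) and Hg₂²⁺/Hg is oxidised (anode), so E°cell = (+0.77) − (+0.84) = -0.07 V.
Balancing electrons gives n = 2.
ΔG° = −nFE° = −(2)(96485)(-0.07) = 13,508 J = +13.5 kJ.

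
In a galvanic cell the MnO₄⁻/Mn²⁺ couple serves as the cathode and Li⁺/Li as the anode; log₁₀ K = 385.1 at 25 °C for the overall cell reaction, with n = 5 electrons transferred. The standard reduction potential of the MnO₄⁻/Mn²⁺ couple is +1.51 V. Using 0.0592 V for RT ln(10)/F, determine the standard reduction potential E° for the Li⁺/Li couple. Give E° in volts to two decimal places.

E°cell = (0.0592/n)·log K = (0.0592/5)(385.1) = +4.560 V.
Since MnO₄⁻/Mn²⁺ is the cathode and Li⁺/Li the anode, E°cell = E°(MnO₄⁻/Mn²⁺) − E°(Li⁺/Li).
So E°(Li⁺/Li) = E°(MnO₄⁻/Mn²⁺) − E°cell = (+1.51) − (+4.560) = -3.05 V.

-3.05 V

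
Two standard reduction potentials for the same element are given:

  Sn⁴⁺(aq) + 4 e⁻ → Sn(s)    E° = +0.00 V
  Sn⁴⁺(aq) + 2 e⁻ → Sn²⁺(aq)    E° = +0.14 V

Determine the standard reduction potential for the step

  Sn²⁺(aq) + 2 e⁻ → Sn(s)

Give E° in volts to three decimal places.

-0.140 V

Sequential free energies add, so n₃E°₃ = n₁E°₁ + n₂E°₂.
With n₃ = 4, and the known step contributing 2×(+0.14) V, the unknown satisfies 2·E° = 4×(+0.00) − 2×(+0.14) = -0.280.
E° = -0.280 / 2 = -0.140 V.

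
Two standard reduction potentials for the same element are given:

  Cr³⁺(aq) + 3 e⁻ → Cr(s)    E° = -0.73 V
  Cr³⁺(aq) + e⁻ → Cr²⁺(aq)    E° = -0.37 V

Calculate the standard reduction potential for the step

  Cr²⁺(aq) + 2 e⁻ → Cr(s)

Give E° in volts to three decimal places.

-0.910 V

Sequential free energies add, so n₃E°₃ = n₁E°₁ + n₂E°₂.
With n₃ = 3, and the known step contributing 1×(-0.37) V, the unknown satisfies 2·E° = 3×(-0.73) − 1×(-0.37) = -1.820.
E° = -1.820 / 2 = -0.910 V.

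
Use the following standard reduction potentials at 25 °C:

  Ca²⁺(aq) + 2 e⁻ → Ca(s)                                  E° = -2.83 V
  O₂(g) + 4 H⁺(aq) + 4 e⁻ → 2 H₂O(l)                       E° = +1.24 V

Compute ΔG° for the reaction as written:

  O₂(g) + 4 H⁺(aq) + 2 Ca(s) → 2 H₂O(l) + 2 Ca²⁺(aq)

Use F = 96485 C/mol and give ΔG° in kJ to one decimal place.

-1570.8 kJ

As written, O₂/H₂O is reduced (cathode) and Ca²⁺/Ca is oxidised (anode), so E°cell = (+1.24) − (-2.83) = +4.07 V.
Balancing electrons gives n = 4.
ΔG° = −nFE° = −(4)(96485)(+4.07) = -1,570,776 J = -1570.8 kJ.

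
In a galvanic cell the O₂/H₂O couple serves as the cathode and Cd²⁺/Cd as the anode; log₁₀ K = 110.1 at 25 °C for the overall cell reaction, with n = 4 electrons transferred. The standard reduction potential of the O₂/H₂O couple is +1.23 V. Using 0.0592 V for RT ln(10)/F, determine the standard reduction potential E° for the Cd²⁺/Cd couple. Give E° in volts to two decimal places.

-0.40 V

E°cell = (0.0592/n)·log K = (0.0592/4)(110.1) = +1.629 V.
Since O₂/H₂O is the cathode and Cd²⁺/Cd the anode, E°cell = E°(O₂/H₂O) − E°(Cd²⁺/Cd).
So E°(Cd²⁺/Cd) = E°(O₂/H₂O) − E°cell = (+1.23) − (+1.629) = -0.40 V.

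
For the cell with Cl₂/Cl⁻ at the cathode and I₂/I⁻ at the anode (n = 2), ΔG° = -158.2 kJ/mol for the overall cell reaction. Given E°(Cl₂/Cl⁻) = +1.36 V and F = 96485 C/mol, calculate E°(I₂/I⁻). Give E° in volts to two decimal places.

E°cell = −ΔG°/(nF) = −(-158.2×10³)/((2)(96485)) = +0.820 V.
Since Cl₂/Cl⁻ is the cathode and I₂/I⁻ the anode, E°cell = E°(Cl₂/Cl⁻) − E°(I₂/I⁻).
So E°(I₂/I⁻) = E°(Cl₂/Cl⁻) − E°cell = (+1.36) − (+0.820) = +0.54 V.

+0.54 V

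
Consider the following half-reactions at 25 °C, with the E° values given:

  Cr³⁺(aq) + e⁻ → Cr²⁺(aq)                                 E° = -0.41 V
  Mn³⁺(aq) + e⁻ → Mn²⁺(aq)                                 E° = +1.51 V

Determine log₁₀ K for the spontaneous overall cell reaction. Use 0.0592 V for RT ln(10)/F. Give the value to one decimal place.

Cathode: Mn³⁺/Mn²⁺; anode: Cr³⁺/Cr²⁺. E°cell = +1.92 V, n = 1.
log K = nE°cell / 0.0592 = (1)(+1.92) / 0.0592 = 32.4.

32.4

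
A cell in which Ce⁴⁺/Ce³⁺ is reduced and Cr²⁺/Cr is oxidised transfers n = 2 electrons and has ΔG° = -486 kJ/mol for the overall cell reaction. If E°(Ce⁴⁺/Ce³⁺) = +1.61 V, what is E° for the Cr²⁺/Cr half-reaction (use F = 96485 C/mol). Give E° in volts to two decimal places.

-0.91 V

E°cell = −ΔG°/(nF) = −(-486×10³)/((2)(96485)) = +2.519 V.
Since Ce⁴⁺/Ce³⁺ is the cathode and Cr²⁺/Cr the anode, E°cell = E°(Ce⁴⁺/Ce³⁺) − E°(Cr²⁺/Cr).
So E°(Cr²⁺/Cr) = E°(Ce⁴⁺/Ce³⁺) − E°cell = (+1.61) − (+2.519) = -0.91 V.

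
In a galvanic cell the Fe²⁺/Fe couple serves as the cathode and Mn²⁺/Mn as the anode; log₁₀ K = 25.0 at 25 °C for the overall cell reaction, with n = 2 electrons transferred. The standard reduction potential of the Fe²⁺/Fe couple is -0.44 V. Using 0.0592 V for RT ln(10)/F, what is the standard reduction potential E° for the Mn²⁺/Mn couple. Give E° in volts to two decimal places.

E°cell = (0.0592/n)·log K = (0.0592/2)(25.0) = +0.740 V.
Since Fe²⁺/Fe is the cathode and Mn²⁺/Mn the anode, E°cell = E°(Fe²⁺/Fe) − E°(Mn²⁺/Mn).
So E°(Mn²⁺/Mn) = E°(Fe²⁺/Fe) − E°cell = (-0.44) − (+0.740) = -1.18 V.

-1.18 V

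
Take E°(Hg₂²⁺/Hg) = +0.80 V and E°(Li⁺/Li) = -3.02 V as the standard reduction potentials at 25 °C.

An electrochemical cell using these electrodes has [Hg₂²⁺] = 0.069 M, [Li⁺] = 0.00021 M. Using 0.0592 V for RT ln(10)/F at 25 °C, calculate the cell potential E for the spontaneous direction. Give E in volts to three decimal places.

Hg₂²⁺/Hg is the cathode (higher E°), Li⁺/Li the anode: E°cell = +0.80 − (-3.02) = +3.82 V, n = 2.
Overall: Hg₂²⁺(aq) + 2 Li(s) → 2 Hg(l) + 2 Li⁺(aq)
Q = [Li⁺]^2 / ([Hg₂²⁺]); log Q = -6.194.
E = E° − (0.0592/n) log Q = +3.82 − (0.0592/2)(-6.194) = +4.003 V.

+4.003 V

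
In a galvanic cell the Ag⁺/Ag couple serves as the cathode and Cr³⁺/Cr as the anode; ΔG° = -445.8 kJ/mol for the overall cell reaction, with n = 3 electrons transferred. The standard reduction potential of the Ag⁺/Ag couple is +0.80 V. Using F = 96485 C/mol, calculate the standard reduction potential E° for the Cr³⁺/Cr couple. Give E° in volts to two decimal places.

-0.74 V

E°cell = −ΔG°/(nF) = −(-445.8×10³)/((3)(96485)) = +1.540 V.
Since Ag⁺/Ag is the cathode and Cr³⁺/Cr the anode, E°cell = E°(Ag⁺/Ag) − E°(Cr³⁺/Cr).
So E°(Cr³⁺/Cr) = E°(Ag⁺/Ag) − E°cell = (+0.80) − (+1.540) = -0.74 V.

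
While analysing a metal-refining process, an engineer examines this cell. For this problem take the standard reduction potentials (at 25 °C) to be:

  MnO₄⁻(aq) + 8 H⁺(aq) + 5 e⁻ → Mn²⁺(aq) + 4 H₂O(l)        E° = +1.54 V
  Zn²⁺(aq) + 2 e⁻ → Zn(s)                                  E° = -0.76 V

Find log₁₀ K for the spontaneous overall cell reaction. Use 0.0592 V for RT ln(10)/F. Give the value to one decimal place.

388.5

Cathode: MnO₄⁻/Mn²⁺; anode: Zn²⁺/Zn. E°cell = +2.30 V, n = 10.
log K = nE°cell / 0.0592 = (10)(+2.30) / 0.0592 = 388.5.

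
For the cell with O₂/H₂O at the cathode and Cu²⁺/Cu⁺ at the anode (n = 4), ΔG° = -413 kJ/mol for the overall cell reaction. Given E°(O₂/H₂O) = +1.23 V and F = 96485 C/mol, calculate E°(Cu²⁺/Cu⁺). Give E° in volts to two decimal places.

+0.16 V

E°cell = −ΔG°/(nF) = −(-413×10³)/((4)(96485)) = +1.070 V.
Since O₂/H₂O is the cathode and Cu²⁺/Cu⁺ the anode, E°cell = E°(O₂/H₂O) − E°(Cu²⁺/Cu⁺).
So E°(Cu²⁺/Cu⁺) = E°(O₂/H₂O) − E°cell = (+1.23) − (+1.070) = +0.16 V.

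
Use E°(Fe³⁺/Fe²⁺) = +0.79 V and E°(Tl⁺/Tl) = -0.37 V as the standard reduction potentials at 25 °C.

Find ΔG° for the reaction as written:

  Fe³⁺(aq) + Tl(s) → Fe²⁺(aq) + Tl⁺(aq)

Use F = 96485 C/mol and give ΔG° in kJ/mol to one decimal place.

As written, Fe³⁺/Fe²⁺ is reduced (cathode) and Tl⁺/Tl is oxidised (anode), so E°cell = (+0.79) − (-0.37) = +1.16 V.
Balancing electrons gives n = 1.
ΔG° = −nFE° = −(1)(96485)(+1.16) = -111,923 J = -111.9 kJ/mol.

-111.9 kJ/mol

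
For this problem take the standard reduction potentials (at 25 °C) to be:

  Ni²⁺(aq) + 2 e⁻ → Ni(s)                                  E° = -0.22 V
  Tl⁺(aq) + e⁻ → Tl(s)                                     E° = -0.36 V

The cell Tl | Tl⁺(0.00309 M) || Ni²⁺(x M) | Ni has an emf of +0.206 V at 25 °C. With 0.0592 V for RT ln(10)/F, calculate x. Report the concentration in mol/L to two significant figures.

0.0016 M

Ni²⁺/Ni is the cathode, Tl⁺/Tl the anode: E°cell = +0.14 V, n = 2.
Overall reaction: Ni²⁺(aq) + 2 Tl(s) → Ni(s) + 2 Tl⁺(aq); Q = [Tl⁺]^2/[Ni²⁺]^1.
From E = E° − (0.0592/n) log Q: log Q = (E° − E)·n/0.0592 = (+0.14 − (+0.206))·2/0.0592 = -2.2297.
So 1·log[Ni²⁺] = 2·log(0.00309) − log Q = -5.0201 − (-2.2297) = -2.7904; [Ni²⁺] = 10^(-2.7904) ≈ 0.0016 M.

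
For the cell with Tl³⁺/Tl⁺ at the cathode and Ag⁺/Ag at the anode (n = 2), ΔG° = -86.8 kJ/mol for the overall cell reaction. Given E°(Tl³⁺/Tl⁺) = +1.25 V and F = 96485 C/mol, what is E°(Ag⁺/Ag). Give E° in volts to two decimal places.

E°cell = −ΔG°/(nF) = −(-86.8×10³)/((2)(96485)) = +0.450 V.
Since Tl³⁺/Tl⁺ is the cathode and Ag⁺/Ag the anode, E°cell = E°(Tl³⁺/Tl⁺) − E°(Ag⁺/Ag).
So E°(Ag⁺/Ag) = E°(Tl³⁺/Tl⁺) − E°cell = (+1.25) − (+0.450) = +0.80 V.

+0.80 V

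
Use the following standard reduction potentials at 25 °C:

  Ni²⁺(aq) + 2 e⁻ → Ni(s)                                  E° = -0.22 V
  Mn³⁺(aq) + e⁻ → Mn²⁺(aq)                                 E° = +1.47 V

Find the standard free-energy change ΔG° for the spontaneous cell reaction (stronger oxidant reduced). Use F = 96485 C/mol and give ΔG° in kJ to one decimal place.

Mn³⁺/Mn²⁺ (E° = +1.47 V) is the cathode; Ni²⁺/Ni (E° = -0.22 V) is the anode, so E°cell = +1.69 V.
Balancing electrons gives n = 2 (lcm of 1 and 2).
ΔG° = −nFE° = −(2)(96485)(+1.69) = -326,119 J = -326.1 kJ.

-326.1 kJ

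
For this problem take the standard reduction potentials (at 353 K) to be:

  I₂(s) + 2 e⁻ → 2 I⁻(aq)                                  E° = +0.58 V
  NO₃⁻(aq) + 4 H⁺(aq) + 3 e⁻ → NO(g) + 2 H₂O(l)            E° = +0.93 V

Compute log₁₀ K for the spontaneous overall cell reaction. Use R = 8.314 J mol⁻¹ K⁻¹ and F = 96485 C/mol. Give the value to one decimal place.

30.0

Cathode: NO₃⁻/NO; anode: I₂/I⁻. E°cell = (+0.93) − (+0.58) = +0.35 V, with n = 6.
ΔG° = −nFE° = −RT ln K, so ln K = nFE°/(RT) = (6)(96485)(+0.35) / ((8.314)(353)) = 69.039.
log₁₀ K = 69.039 / ln 10 = 30.0.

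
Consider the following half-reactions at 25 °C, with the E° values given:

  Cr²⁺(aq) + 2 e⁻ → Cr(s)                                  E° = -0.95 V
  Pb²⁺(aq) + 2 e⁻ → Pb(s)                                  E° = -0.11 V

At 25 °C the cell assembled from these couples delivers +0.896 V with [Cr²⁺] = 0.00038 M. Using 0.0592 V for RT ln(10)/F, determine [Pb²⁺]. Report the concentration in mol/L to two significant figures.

0.030 M

Pb²⁺/Pb is the cathode, Cr²⁺/Cr the anode: E°cell = +0.84 V, n = 2.
Overall reaction: Pb²⁺(aq) + Cr(s) → Pb(s) + Cr²⁺(aq); Q = [Cr²⁺]^1/[Pb²⁺]^1.
From E = E° − (0.0592/n) log Q: log Q = (E° − E)·n/0.0592 = (+0.84 − (+0.896))·2/0.0592 = -1.8919.
So 1·log[Pb²⁺] = 1·log(0.00038) − log Q = -3.4202 − (-1.8919) = -1.5283; [Pb²⁺] = 10^(-1.5283) ≈ 0.030 M.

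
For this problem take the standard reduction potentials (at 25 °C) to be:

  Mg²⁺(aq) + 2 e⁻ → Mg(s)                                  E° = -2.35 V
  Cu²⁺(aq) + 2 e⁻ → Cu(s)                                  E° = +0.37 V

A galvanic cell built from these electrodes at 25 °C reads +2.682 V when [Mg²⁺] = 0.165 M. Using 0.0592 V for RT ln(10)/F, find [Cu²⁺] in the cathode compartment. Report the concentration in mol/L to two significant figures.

Cu²⁺/Cu is the cathode, Mg²⁺/Mg the anode: E°cell = +2.72 V, n = 2.
Overall reaction: Cu²⁺(aq) + Mg(s) → Cu(s) + Mg²⁺(aq); Q = [Mg²⁺]^1/[Cu²⁺]^1.
From E = E° − (0.0592/n) log Q: log Q = (E° − E)·n/0.0592 = (+2.72 − (+2.682))·2/0.0592 = 1.2838.
So 1·log[Cu²⁺] = 1·log(0.165) − log Q = -0.7825 − (1.2838) = -2.0663; [Cu²⁺] = 10^(-2.0663) ≈ 0.0086 M.

0.0086 M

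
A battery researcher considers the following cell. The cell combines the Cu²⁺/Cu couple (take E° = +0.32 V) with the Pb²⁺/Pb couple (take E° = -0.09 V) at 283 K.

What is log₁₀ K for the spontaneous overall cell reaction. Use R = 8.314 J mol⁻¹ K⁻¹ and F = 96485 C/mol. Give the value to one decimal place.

14.6

Cathode: Cu²⁺/Cu; anode: Pb²⁺/Pb. E°cell = (+0.32) − (-0.09) = +0.41 V, with n = 2.
ΔG° = −nFE° = −RT ln K, so ln K = nFE°/(RT) = (2)(96485)(+0.41) / ((8.314)(283)) = 33.626.
log₁₀ K = 33.626 / ln 10 = 14.6.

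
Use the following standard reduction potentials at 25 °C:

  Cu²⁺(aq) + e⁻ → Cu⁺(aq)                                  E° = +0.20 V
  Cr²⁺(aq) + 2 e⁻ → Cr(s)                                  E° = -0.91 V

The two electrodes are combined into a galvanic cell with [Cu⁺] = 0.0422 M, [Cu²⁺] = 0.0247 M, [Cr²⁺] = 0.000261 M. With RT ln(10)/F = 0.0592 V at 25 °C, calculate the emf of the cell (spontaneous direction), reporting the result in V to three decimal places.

Cu²⁺/Cu⁺ is the cathode (higher E°), Cr²⁺/Cr the anode: E°cell = +0.20 − (-0.91) = +1.11 V, n = 2.
Overall: 2 Cu²⁺(aq) + Cr(s) → 2 Cu⁺(aq) + Cr²⁺(aq)
Q = [Cu⁺]^2·[Cr²⁺] / ([Cu²⁺]^2); log Q = -3.118.
E = E° − (0.0592/n) log Q = +1.11 − (0.0592/2)(-3.118) = +1.202 V.

+1.202 V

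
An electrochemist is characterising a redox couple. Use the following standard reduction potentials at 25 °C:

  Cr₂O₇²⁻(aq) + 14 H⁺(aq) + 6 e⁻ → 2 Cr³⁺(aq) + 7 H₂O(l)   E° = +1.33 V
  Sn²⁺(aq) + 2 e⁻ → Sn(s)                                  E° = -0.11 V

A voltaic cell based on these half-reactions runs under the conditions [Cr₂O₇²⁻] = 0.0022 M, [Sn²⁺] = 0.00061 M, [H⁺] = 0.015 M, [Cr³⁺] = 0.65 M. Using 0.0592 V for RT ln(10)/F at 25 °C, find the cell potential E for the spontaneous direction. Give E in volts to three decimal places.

Cr₂O₇²⁻/Cr³⁺ is the cathode (higher E°), Sn²⁺/Sn the anode: E°cell = +1.33 − (-0.11) = +1.44 V, n = 6.
Overall: Cr₂O₇²⁻(aq) + 14 H⁺(aq) + 3 Sn(s) → 2 Cr³⁺(aq) + 7 H₂O(l) + 3 Sn²⁺(aq)
Q = [Cr³⁺]^2·[Sn²⁺]^3 / ([Cr₂O₇²⁻]·[H⁺]^14); log Q = 18.174.
E = E° − (0.0592/n) log Q = +1.44 − (0.0592/6)(18.174) = +1.261 V.

+1.261 V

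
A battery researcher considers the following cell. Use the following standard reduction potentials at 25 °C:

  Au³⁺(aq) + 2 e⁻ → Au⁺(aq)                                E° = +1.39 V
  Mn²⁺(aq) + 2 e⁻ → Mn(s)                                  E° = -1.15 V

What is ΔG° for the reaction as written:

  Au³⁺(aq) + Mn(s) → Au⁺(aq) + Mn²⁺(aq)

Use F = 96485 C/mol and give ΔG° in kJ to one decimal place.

As written, Au³⁺/Au⁺ is reduced (cathode) and Mn²⁺/Mn is oxidised (anode), so E°cell = (+1.39) − (-1.15) = +2.54 V.
Balancing electrons gives n = 2.
ΔG° = −nFE° = −(2)(96485)(+2.54) = -490,144 J = -490.1 kJ.

-490.1 kJ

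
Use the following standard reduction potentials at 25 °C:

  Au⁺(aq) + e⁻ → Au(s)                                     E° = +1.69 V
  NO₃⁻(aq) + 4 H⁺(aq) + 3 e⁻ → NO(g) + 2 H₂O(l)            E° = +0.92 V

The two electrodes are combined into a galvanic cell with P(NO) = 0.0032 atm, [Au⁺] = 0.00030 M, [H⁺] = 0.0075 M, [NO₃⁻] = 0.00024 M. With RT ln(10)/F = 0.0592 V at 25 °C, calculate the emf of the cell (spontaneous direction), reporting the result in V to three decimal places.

+0.751 V

Au⁺/Au is the cathode (higher E°), NO₃⁻/NO the anode: E°cell = +1.69 − (+0.92) = +0.77 V, n = 3.
Overall: 3 Au⁺(aq) + NO(g) + 2 H₂O(l) → 3 Au(s) + NO₃⁻(aq) + 4 H⁺(aq)
Q = [NO₃⁻]·[H⁺]^4 / ([Au⁺]^3·P(NO)); log Q = 0.944.
E = E° − (0.0592/n) log Q = +0.77 − (0.0592/3)(0.944) = +0.751 V.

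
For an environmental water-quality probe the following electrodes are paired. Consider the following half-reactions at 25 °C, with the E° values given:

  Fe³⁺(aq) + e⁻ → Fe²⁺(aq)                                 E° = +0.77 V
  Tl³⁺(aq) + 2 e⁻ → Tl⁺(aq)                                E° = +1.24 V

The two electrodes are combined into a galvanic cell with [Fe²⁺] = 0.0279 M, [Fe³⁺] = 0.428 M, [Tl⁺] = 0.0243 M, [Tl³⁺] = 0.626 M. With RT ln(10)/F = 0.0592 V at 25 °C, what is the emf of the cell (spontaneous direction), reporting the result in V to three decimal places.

+0.442 V

Tl³⁺/Tl⁺ is the cathode (higher E°), Fe³⁺/Fe²⁺ the anode: E°cell = +1.24 − (+0.77) = +0.47 V, n = 2.
Overall: Tl³⁺(aq) + 2 Fe²⁺(aq) → Tl⁺(aq) + 2 Fe³⁺(aq)
Q = [Tl⁺]·[Fe³⁺]^2 / ([Tl³⁺]·[Fe²⁺]^2); log Q = 0.961.
E = E° − (0.0592/n) log Q = +0.47 − (0.0592/2)(0.961) = +0.442 V.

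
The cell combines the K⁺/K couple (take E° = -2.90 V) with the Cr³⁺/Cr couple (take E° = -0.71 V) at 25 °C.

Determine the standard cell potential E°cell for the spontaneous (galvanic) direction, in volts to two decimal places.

+2.19 V

The Cr³⁺/Cr couple has the higher reduction potential, so it is the cathode; K⁺/K is oxidised at the anode.
E°cell = E°(cathode) − E°(anode) = (-0.71) − (-2.90) = +2.19 V.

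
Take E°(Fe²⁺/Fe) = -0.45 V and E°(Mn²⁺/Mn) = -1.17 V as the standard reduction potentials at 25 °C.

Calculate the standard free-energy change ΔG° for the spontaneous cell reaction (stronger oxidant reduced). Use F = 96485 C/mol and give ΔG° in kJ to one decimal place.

-138.9 kJ

Fe²⁺/Fe (E° = -0.45 V) is the cathode; Mn²⁺/Mn (E° = -1.17 V) is the anode, so E°cell = +0.72 V.
Balancing electrons gives n = 2 (lcm of 2 and 2).
ΔG° = −nFE° = −(2)(96485)(+0.72) = -138,938 J = -138.9 kJ.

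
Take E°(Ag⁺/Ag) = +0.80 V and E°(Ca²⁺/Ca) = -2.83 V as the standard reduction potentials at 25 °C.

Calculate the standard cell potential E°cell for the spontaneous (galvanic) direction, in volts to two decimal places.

+3.63 V

The Ag⁺/Ag couple has the higher reduction potential, so it is the cathode; Ca²⁺/Ca is oxidised at the anode.
E°cell = E°(cathode) − E°(anode) = (+0.80) − (-2.83) = +3.63 V.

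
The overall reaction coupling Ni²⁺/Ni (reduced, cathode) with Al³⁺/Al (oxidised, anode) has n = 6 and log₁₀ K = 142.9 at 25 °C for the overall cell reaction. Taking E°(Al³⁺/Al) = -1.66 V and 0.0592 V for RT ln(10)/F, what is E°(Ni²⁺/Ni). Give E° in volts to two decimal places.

-0.25 V

E°cell = (0.0592/n)·log K = (0.0592/6)(142.9) = +1.410 V.
Since Ni²⁺/Ni is the cathode and Al³⁺/Al the anode, E°cell = E°(Ni²⁺/Ni) − E°(Al³⁺/Al).
So E°(Ni²⁺/Ni) = E°cell + E°(Al³⁺/Al) = +1.410 + (-1.66) = -0.25 V.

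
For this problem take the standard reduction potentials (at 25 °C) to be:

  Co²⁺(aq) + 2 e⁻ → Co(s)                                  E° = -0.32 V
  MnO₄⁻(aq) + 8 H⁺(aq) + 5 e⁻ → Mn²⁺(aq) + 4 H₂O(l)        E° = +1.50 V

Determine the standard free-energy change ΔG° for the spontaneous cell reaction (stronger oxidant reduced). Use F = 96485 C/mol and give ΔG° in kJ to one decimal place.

MnO₄⁻/Mn²⁺ (E° = +1.50 V) is the cathode; Co²⁺/Co (E° = -0.32 V) is the anode, so E°cell = +1.82 V.
Balancing electrons gives n = 10 (lcm of 5 and 2).
ΔG° = −nFE° = −(10)(96485)(+1.82) = -1,756,027 J = -1756.0 kJ.

-1756.0 kJ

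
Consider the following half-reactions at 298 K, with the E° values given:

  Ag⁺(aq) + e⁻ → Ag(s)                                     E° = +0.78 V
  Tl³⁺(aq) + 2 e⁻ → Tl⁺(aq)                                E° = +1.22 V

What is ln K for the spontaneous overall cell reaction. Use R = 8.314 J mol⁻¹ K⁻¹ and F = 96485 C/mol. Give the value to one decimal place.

34.3

Cathode: Tl³⁺/Tl⁺; anode: Ag⁺/Ag. E°cell = (+1.22) − (+0.78) = +0.44 V, with n = 2.
ΔG° = −nFE° = −RT ln K, so ln K = nFE°/(RT) = (2)(96485)(+0.44) / ((8.314)(298)) = 34.270.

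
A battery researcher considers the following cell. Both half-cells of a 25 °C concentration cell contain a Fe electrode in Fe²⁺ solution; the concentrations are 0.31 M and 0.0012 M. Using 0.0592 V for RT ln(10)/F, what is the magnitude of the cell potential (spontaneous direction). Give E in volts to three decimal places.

+0.071 V

For a concentration cell E°cell = 0. The 0.31 M side is the cathode (reduction is favoured where [Fe²⁺] is higher).
With n = 2, E = −(0.0592/2) log([Fe²⁺]ₐₙ/[Fe²⁺]꜀ₐₜ) = −(0.0592/2) log(0.0012/0.31) = −(0.0592/2)(-2.412) = +0.071 V.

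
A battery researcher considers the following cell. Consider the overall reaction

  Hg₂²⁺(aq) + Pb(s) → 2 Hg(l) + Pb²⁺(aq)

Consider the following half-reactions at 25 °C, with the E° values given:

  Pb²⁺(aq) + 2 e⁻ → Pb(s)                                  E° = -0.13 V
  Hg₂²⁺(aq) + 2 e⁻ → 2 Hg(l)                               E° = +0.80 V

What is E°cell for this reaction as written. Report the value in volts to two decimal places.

The Hg₂²⁺/Hg couple has the higher reduction potential, so it is the cathode; Pb²⁺/Pb is oxidised at the anode.
E°cell = E°(cathode) − E°(anode) = (+0.80) − (-0.13) = +0.93 V.
Since E°cell > 0, the reaction is spontaneous under standard conditions.

+0.93 V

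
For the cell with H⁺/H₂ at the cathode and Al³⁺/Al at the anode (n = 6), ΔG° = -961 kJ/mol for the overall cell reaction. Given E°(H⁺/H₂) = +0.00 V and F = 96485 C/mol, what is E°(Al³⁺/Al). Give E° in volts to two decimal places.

E°cell = −ΔG°/(nF) = −(-961×10³)/((6)(96485)) = +1.660 V.
Since H⁺/H₂ is the cathode and Al³⁺/Al the anode, E°cell = E°(H⁺/H₂) − E°(Al³⁺/Al).
So E°(Al³⁺/Al) = E°(H⁺/H₂) − E°cell = (+0.00) − (+1.660) = -1.66 V.

-1.66 V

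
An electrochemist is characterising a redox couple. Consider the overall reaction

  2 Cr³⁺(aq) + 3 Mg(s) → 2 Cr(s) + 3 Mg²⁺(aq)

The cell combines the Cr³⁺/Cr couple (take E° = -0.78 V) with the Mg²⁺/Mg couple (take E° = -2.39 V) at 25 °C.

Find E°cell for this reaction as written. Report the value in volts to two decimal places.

+1.61 V

The Cr³⁺/Cr couple has the higher reduction potential, so it is the cathode; Mg²⁺/Mg is oxidised at the anode.
E°cell = E°(cathode) − E°(anode) = (-0.78) − (-2.39) = +1.61 V.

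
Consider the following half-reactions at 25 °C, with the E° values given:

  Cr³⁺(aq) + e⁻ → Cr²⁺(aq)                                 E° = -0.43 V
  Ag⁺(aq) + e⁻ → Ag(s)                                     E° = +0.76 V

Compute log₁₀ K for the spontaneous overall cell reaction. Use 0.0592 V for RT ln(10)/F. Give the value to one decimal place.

Cathode: Ag⁺/Ag; anode: Cr³⁺/Cr²⁺. E°cell = +1.19 V, n = 1.
log K = nE°cell / 0.0592 = (1)(+1.19) / 0.0592 = 20.1.

20.1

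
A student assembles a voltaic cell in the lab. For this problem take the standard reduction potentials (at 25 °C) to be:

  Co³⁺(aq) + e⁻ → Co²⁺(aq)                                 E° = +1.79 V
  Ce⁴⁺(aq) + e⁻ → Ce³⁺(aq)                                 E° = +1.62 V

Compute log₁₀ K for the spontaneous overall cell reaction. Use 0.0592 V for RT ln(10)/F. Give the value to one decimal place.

2.9

Cathode: Co³⁺/Co²⁺; anode: Ce⁴⁺/Ce³⁺. E°cell = +0.17 V, n = 1.
log K = nE°cell / 0.0592 = (1)(+0.17) / 0.0592 = 2.9.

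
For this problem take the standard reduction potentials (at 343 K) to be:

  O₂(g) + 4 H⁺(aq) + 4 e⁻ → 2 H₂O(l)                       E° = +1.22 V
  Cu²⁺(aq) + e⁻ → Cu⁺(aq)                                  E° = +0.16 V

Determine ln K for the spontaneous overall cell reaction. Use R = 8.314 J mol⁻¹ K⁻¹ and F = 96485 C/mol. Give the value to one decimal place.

Cathode: O₂/H₂O; anode: Cu²⁺/Cu⁺. E°cell = (+1.22) − (+0.16) = +1.06 V, with n = 4.
ΔG° = −nFE° = −RT ln K, so ln K = nFE°/(RT) = (4)(96485)(+1.06) / ((8.314)(343)) = 143.457.

143.5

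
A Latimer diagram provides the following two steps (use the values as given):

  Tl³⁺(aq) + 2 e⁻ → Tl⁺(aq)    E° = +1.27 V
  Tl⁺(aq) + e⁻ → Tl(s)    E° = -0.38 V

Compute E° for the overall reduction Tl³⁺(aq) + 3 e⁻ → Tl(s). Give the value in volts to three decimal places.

+0.720 V

Since ΔG° = −nFE° is additive over sequential reductions, n₃E°₃ = n₁E°₁ + n₂E°₂.
E°₃ = (2×+1.27 + 1×-0.38) / 3 = (+2.160) / 3 = +0.720 V.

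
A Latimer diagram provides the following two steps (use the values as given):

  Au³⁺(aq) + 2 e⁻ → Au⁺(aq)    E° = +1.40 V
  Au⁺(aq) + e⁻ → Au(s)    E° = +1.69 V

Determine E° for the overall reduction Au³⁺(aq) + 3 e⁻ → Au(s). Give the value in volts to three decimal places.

Since ΔG° = −nFE° is additive over sequential reductions, n₃E°₃ = n₁E°₁ + n₂E°₂.
E°₃ = (2×+1.40 + 1×+1.69) / 3 = (+4.490) / 3 = +1.497 V.

+1.497 V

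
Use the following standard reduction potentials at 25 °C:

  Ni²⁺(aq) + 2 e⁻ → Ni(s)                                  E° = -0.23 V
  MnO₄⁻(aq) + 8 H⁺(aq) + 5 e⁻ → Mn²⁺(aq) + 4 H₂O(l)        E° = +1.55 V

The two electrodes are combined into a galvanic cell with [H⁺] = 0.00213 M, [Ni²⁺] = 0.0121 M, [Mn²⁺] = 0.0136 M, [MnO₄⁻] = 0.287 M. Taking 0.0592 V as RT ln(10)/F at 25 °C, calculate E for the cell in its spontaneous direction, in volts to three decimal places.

+1.599 V

MnO₄⁻/Mn²⁺ is the cathode (higher E°), Ni²⁺/Ni the anode: E°cell = +1.55 − (-0.23) = +1.78 V, n = 10.
Overall: 2 MnO₄⁻(aq) + 16 H⁺(aq) + 5 Ni(s) → 2 Mn²⁺(aq) + 8 H₂O(l) + 5 Ni²⁺(aq)
Q = [Mn²⁺]^2·[Ni²⁺]^5 / ([MnO₄⁻]^2·[H⁺]^16); log Q = 30.511.
E = E° − (0.0592/n) log Q = +1.78 − (0.0592/10)(30.511) = +1.599 V.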